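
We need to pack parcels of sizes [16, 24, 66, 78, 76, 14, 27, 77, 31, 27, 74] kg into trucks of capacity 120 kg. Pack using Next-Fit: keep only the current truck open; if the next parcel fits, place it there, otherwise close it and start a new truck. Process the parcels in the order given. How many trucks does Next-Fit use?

16 kg → truck 1 (remaining 104 kg)
24 kg → truck 1 (remaining 80 kg)
66 kg → truck 1 (remaining 14 kg)
78 kg → truck 2 (remaining 42 kg)
76 kg → truck 3 (remaining 44 kg)
14 kg → truck 3 (remaining 30 kg)
27 kg → truck 3 (remaining 3 kg)
77 kg → truck 4 (remaining 43 kg)
31 kg → truck 4 (remaining 12 kg)
27 kg → truck 5 (remaining 93 kg)
74 kg → truck 5 (remaining 19 kg)
Final trucks: [16,24,66] [78] [76,14,27] [77,31] [27,74].

5 trucks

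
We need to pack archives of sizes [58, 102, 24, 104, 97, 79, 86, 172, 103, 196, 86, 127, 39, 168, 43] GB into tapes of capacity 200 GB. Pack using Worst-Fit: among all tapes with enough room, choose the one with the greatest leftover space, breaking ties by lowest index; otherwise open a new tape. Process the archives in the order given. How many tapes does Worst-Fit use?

9

tape 1: place 58 GB, 142 GB left
tape 1: place 102 GB, 40 GB left
tape 1: place 24 GB, 16 GB left
tape 2: place 104 GB, 96 GB left
tape 3: place 97 GB, 103 GB left
tape 3: place 79 GB, 24 GB left
tape 2: place 86 GB, 10 GB left
tape 4: place 172 GB, 28 GB left
tape 5: place 103 GB, 97 GB left
tape 6: place 196 GB, 4 GB left
tape 5: place 86 GB, 11 GB left
tape 7: place 127 GB, 73 GB left
tape 7: place 39 GB, 34 GB left
tape 8: place 168 GB, 32 GB left
tape 9: place 43 GB, 157 GB left
Final tapes: [58,102,24] [104,86] [97,79] [172] [103,86] [196] [127,39] [168] [43].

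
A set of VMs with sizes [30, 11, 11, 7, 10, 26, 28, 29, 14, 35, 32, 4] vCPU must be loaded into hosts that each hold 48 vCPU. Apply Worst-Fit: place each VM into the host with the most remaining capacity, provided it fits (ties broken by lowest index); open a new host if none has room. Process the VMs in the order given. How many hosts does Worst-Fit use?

30 vCPU → host 1 (remaining 18 vCPU)
11 vCPU → host 1 (remaining 7 vCPU)
11 vCPU → host 2 (remaining 37 vCPU)
7 vCPU → host 2 (remaining 30 vCPU)
10 vCPU → host 2 (remaining 20 vCPU)
26 vCPU → host 3 (remaining 22 vCPU)
28 vCPU → host 4 (remaining 20 vCPU)
29 vCPU → host 5 (remaining 19 vCPU)
14 vCPU → host 3 (remaining 8 vCPU)
35 vCPU → host 6 (remaining 13 vCPU)
32 vCPU → host 7 (remaining 16 vCPU)
4 vCPU → host 2 (remaining 16 vCPU)

7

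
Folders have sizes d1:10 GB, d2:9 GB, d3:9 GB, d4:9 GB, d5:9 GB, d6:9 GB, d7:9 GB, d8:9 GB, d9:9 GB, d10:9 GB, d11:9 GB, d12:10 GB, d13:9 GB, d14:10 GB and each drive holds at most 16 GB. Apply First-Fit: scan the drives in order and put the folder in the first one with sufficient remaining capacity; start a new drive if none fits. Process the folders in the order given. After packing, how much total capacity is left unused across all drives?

d1 (10 GB) → drive 1 (remaining 6 GB)
d2 (9 GB) → drive 2 (remaining 7 GB)
d3 (9 GB) → drive 3 (remaining 7 GB)
d4 (9 GB) → drive 4 (remaining 7 GB)
d5 (9 GB) → drive 5 (remaining 7 GB)
d6 (9 GB) → drive 6 (remaining 7 GB)
d7 (9 GB) → drive 7 (remaining 7 GB)
d8 (9 GB) → drive 8 (remaining 7 GB)
d9 (9 GB) → drive 9 (remaining 7 GB)
d10 (9 GB) → drive 10 (remaining 7 GB)
d11 (9 GB) → drive 11 (remaining 7 GB)
d12 (10 GB) → drive 12 (remaining 6 GB)
d13 (9 GB) → drive 13 (remaining 7 GB)
d14 (10 GB) → drive 14 (remaining 6 GB)
14 drives × 16 GB = 224 GB; used 129 GB; unused 95 GB.

95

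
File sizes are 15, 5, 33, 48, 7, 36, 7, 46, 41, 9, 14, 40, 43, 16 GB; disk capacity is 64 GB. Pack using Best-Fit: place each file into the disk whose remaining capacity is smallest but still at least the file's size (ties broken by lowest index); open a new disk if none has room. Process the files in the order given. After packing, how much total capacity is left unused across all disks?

88

disk 1: place 15 GB, 49 GB left
disk 1: place 5 GB, 44 GB left
disk 1: place 33 GB, 11 GB left
disk 2: place 48 GB, 16 GB left
disk 1: place 7 GB, 4 GB left
disk 3: place 36 GB, 28 GB left
disk 2: place 7 GB, 9 GB left
disk 4: place 46 GB, 18 GB left
disk 5: place 41 GB, 23 GB left
disk 2: place 9 GB, 0 GB left
disk 4: place 14 GB, 4 GB left
disk 6: place 40 GB, 24 GB left
disk 7: place 43 GB, 21 GB left
disk 7: place 16 GB, 5 GB left
7 disks × 64 GB = 448 GB; used 360 GB; unused 88 GB.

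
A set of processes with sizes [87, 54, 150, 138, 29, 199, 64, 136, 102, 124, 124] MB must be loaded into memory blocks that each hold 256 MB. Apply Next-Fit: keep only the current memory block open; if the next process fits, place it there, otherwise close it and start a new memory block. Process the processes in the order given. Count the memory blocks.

7 memory blocks

87 MB → memory block 1 (remaining 169 MB)
54 MB → memory block 1 (remaining 115 MB)
150 MB → memory block 2 (remaining 106 MB)
138 MB → memory block 3 (remaining 118 MB)
29 MB → memory block 3 (remaining 89 MB)
199 MB → memory block 4 (remaining 57 MB)
64 MB → memory block 5 (remaining 192 MB)
136 MB → memory block 5 (remaining 56 MB)
102 MB → memory block 6 (remaining 154 MB)
124 MB → memory block 6 (remaining 30 MB)
124 MB → memory block 7 (remaining 132 MB)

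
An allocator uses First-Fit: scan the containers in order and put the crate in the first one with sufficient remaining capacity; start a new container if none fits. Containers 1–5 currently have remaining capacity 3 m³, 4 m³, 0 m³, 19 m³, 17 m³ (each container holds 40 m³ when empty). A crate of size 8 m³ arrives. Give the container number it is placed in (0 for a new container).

4

Containers with room: container 4 (19 m³), container 5 (17 m³).
The first with room is container 4.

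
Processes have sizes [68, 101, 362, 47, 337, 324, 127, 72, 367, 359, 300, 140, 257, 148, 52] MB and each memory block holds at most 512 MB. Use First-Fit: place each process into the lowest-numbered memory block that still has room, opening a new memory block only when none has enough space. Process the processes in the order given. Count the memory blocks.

68 MB → memory block 1 (remaining 444 MB)
101 MB → memory block 1 (remaining 343 MB)
362 MB → memory block 2 (remaining 150 MB)
47 MB → memory block 1 (remaining 296 MB)
337 MB → memory block 3 (remaining 175 MB)
324 MB → memory block 4 (remaining 188 MB)
127 MB → memory block 1 (remaining 169 MB)
72 MB → memory block 1 (remaining 97 MB)
367 MB → memory block 5 (remaining 145 MB)
359 MB → memory block 6 (remaining 153 MB)
300 MB → memory block 7 (remaining 212 MB)
140 MB → memory block 2 (remaining 10 MB)
257 MB → memory block 8 (remaining 255 MB)
148 MB → memory block 3 (remaining 27 MB)
52 MB → memory block 1 (remaining 45 MB)

8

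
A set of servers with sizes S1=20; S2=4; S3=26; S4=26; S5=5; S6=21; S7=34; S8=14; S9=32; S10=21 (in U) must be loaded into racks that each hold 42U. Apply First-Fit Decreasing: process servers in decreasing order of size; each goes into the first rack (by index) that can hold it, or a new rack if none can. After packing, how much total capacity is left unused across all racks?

49

Sorted descending: 34, 32, 26, 26, 21, 21, 20, 14, 5, 4.
rack 1: place 34U, 8U left
rack 2: place 32U, 10U left
rack 3: place 26U, 16U left
rack 4: place 26U, 16U left
rack 5: place 21U, 21U left
rack 5: place 21U, 0U left
rack 6: place 20U, 22U left
rack 3: place 14U, 2U left
rack 1: place 5U, 3U left
rack 2: place 4U, 6U left
6 racks × 42U = 252U; used 203U; unused 49U.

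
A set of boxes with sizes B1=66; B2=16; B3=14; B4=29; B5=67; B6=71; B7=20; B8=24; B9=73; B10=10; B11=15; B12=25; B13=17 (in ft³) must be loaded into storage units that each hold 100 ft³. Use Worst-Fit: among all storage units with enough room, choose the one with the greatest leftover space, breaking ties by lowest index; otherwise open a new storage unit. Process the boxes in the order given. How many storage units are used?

storage unit 1: place B1 (66 ft³), 34 ft³ left
storage unit 1: place B2 (16 ft³), 18 ft³ left
storage unit 1: place B3 (14 ft³), 4 ft³ left
storage unit 2: place B4 (29 ft³), 71 ft³ left
storage unit 2: place B5 (67 ft³), 4 ft³ left
storage unit 3: place B6 (71 ft³), 29 ft³ left
storage unit 3: place B7 (20 ft³), 9 ft³ left
storage unit 4: place B8 (24 ft³), 76 ft³ left
storage unit 4: place B9 (73 ft³), 3 ft³ left
storage unit 5: place B10 (10 ft³), 90 ft³ left
storage unit 5: place B11 (15 ft³), 75 ft³ left
storage unit 5: place B12 (25 ft³), 50 ft³ left
storage unit 5: place B13 (17 ft³), 33 ft³ left
Final storage units: [66,16,14] [29,67] [71,20] [24,73] [10,15,25,17].

5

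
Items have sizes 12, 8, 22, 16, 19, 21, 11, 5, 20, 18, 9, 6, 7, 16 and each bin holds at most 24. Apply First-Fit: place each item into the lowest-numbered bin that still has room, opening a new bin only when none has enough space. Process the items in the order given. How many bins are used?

9

Put 12 in bin 1; 12 remain.
Put 8 in bin 1; 4 remain.
Put 22 in bin 2; 2 remain.
Put 16 in bin 3; 8 remain.
Put 19 in bin 4; 5 remain.
Put 21 in bin 5; 3 remain.
Put 11 in bin 6; 13 remain.
Put 5 in bin 3; 3 remain.
Put 20 in bin 7; 4 remain.
Put 18 in bin 8; 6 remain.
Put 9 in bin 6; 4 remain.
Put 6 in bin 8; 0 remain.
Put 7 in bin 9; 17 remain.
Put 16 in bin 9; 1 remain.
Final bins: [12,8] [22] [16,5] [19] [21] [11,9] [20] [18,6] [7,16].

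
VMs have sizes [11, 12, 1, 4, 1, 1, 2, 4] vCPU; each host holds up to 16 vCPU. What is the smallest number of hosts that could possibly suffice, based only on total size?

3

Total size = 11 + 12 + 1 + 4 + 1 + 1 + 2 + 4 = 36 vCPU.
⌈36 / 16⌉ = 3.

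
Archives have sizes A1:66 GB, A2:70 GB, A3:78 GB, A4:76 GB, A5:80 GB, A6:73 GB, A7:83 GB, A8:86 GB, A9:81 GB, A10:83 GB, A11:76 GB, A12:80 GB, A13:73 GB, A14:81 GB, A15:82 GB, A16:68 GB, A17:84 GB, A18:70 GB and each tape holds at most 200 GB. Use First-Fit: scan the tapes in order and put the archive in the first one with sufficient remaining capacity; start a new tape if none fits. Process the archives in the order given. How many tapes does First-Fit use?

A1 (66 GB) → tape 1 (remaining 134 GB)
A2 (70 GB) → tape 1 (remaining 64 GB)
A3 (78 GB) → tape 2 (remaining 122 GB)
A4 (76 GB) → tape 2 (remaining 46 GB)
A5 (80 GB) → tape 3 (remaining 120 GB)
A6 (73 GB) → tape 3 (remaining 47 GB)
A7 (83 GB) → tape 4 (remaining 117 GB)
A8 (86 GB) → tape 4 (remaining 31 GB)
A9 (81 GB) → tape 5 (remaining 119 GB)
A10 (83 GB) → tape 5 (remaining 36 GB)
A11 (76 GB) → tape 6 (remaining 124 GB)
A12 (80 GB) → tape 6 (remaining 44 GB)
A13 (73 GB) → tape 7 (remaining 127 GB)
A14 (81 GB) → tape 7 (remaining 46 GB)
A15 (82 GB) → tape 8 (remaining 118 GB)
A16 (68 GB) → tape 8 (remaining 50 GB)
A17 (84 GB) → tape 9 (remaining 116 GB)
A18 (70 GB) → tape 9 (remaining 46 GB)

9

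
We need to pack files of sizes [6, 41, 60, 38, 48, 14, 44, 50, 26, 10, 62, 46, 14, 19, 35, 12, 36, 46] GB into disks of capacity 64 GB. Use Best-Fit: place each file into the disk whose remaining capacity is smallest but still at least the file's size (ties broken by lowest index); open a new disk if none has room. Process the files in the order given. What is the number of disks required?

disk 1: place 6 GB, 58 GB left
disk 1: place 41 GB, 17 GB left
disk 2: place 60 GB, 4 GB left
disk 3: place 38 GB, 26 GB left
disk 4: place 48 GB, 16 GB left
disk 4: place 14 GB, 2 GB left
disk 5: place 44 GB, 20 GB left
disk 6: place 50 GB, 14 GB left
disk 3: place 26 GB, 0 GB left
disk 6: place 10 GB, 4 GB left
disk 7: place 62 GB, 2 GB left
disk 8: place 46 GB, 18 GB left
disk 1: place 14 GB, 3 GB left
disk 5: place 19 GB, 1 GB left
disk 9: place 35 GB, 29 GB left
disk 8: place 12 GB, 6 GB left
disk 10: place 36 GB, 28 GB left
disk 11: place 46 GB, 18 GB left

11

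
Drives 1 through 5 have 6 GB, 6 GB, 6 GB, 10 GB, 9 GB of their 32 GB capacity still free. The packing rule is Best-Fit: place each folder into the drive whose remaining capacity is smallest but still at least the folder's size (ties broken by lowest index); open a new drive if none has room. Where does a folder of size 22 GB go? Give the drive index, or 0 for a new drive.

0

No drive has ≥ 22 GB free, so a new drive is opened.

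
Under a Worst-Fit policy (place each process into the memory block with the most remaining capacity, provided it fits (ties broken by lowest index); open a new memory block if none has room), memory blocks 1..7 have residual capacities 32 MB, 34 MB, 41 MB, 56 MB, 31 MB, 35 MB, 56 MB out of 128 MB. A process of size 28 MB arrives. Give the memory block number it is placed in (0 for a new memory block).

Memory blocks with room: memory block 1 (32 MB), memory block 2 (34 MB), memory block 3 (41 MB), memory block 4 (56 MB), memory block 5 (31 MB), memory block 6 (35 MB), memory block 7 (56 MB).
Most room is memory block 4 with 56 MB free.

4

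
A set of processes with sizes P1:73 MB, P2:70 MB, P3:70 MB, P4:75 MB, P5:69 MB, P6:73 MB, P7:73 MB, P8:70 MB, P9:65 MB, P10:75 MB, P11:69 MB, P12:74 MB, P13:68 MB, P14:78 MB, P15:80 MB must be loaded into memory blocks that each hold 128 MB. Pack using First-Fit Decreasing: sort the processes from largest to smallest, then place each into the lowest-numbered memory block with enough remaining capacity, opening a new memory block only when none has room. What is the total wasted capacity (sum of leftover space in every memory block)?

Sorted descending: 80, 78, 75, 75, 74, 73, 73, 73, 70, 70, 70, 69, 69, 68, 65.
memory block 1: place 80 MB, 48 MB left
memory block 2: place 78 MB, 50 MB left
memory block 3: place 75 MB, 53 MB left
memory block 4: place 75 MB, 53 MB left
memory block 5: place 74 MB, 54 MB left
memory block 6: place 73 MB, 55 MB left
memory block 7: place 73 MB, 55 MB left
memory block 8: place 73 MB, 55 MB left
memory block 9: place 70 MB, 58 MB left
memory block 10: place 70 MB, 58 MB left
memory block 11: place 70 MB, 58 MB left
memory block 12: place 69 MB, 59 MB left
memory block 13: place 69 MB, 59 MB left
memory block 14: place 68 MB, 60 MB left
memory block 15: place 65 MB, 63 MB left
15 memory blocks × 128 MB = 1920 MB; used 1082 MB; unused 838 MB.

838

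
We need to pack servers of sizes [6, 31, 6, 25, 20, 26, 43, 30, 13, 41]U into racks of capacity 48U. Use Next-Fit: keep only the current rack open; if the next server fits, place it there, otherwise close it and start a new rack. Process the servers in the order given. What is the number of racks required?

6

6U → rack 1 (remaining 42U)
31U → rack 1 (remaining 11U)
6U → rack 1 (remaining 5U)
25U → rack 2 (remaining 23U)
20U → rack 2 (remaining 3U)
26U → rack 3 (remaining 22U)
43U → rack 4 (remaining 5U)
30U → rack 5 (remaining 18U)
13U → rack 5 (remaining 5U)
41U → rack 6 (remaining 7U)
Final racks: [6,31,6] [25,20] [26] [43] [30,13] [41].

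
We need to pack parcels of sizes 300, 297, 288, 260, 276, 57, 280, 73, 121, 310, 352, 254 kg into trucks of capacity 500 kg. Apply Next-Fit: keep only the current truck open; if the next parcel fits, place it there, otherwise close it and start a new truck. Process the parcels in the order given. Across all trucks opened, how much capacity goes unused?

Put 300 kg in truck 1; 200 kg remain.
Put 297 kg in truck 2; 203 kg remain.
Put 288 kg in truck 3; 212 kg remain.
Put 260 kg in truck 4; 240 kg remain.
Put 276 kg in truck 5; 224 kg remain.
Put 57 kg in truck 5; 167 kg remain.
Put 280 kg in truck 6; 220 kg remain.
Put 73 kg in truck 6; 147 kg remain.
Put 121 kg in truck 6; 26 kg remain.
Put 310 kg in truck 7; 190 kg remain.
Put 352 kg in truck 8; 148 kg remain.
Put 254 kg in truck 9; 246 kg remain.
9 trucks × 500 kg = 4500 kg; used 2868 kg; unused 1632 kg.

1632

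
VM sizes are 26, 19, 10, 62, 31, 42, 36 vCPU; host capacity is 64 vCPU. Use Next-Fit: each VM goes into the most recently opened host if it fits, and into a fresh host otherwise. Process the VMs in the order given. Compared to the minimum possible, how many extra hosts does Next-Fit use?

1

Next-Fit: [26,19,10] [62] [31] [42] [36] → 5 hosts.
Total size 226 vCPU; any packing needs at least ⌈226/64⌉ = 4 hosts.
An optimal packing achieves that bound: [62] [42,19] [36,26] [31,10] → 4 hosts.
Excess: 5 − 4 = 1.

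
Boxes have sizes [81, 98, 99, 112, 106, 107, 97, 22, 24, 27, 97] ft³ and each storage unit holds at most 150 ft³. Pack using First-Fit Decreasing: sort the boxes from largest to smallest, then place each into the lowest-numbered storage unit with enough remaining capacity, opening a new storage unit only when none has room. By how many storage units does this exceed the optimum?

First-Fit Decreasing: [112,27] [107,24] [106,22] [99] [98] [97] [97] [81] → 8 storage units.
8 boxes exceed 75 ft³ (half the capacity), and no two of those can share a storage unit, so at least 8 storage units are needed.
So 8 is already optimal.

0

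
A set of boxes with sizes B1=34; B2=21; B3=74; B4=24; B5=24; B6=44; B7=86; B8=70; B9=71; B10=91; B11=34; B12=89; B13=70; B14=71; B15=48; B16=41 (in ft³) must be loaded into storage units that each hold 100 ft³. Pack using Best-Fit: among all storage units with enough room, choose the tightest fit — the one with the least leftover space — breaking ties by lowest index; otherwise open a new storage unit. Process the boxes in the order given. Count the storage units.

11

storage unit 1: place B1 (34 ft³), 66 ft³ left
storage unit 1: place B2 (21 ft³), 45 ft³ left
storage unit 2: place B3 (74 ft³), 26 ft³ left
storage unit 2: place B4 (24 ft³), 2 ft³ left
storage unit 1: place B5 (24 ft³), 21 ft³ left
storage unit 3: place B6 (44 ft³), 56 ft³ left
storage unit 4: place B7 (86 ft³), 14 ft³ left
storage unit 5: place B8 (70 ft³), 30 ft³ left
storage unit 6: place B9 (71 ft³), 29 ft³ left
storage unit 7: place B10 (91 ft³), 9 ft³ left
storage unit 3: place B11 (34 ft³), 22 ft³ left
storage unit 8: place B12 (89 ft³), 11 ft³ left
storage unit 9: place B13 (70 ft³), 30 ft³ left
storage unit 10: place B14 (71 ft³), 29 ft³ left
storage unit 11: place B15 (48 ft³), 52 ft³ left
storage unit 11: place B16 (41 ft³), 11 ft³ left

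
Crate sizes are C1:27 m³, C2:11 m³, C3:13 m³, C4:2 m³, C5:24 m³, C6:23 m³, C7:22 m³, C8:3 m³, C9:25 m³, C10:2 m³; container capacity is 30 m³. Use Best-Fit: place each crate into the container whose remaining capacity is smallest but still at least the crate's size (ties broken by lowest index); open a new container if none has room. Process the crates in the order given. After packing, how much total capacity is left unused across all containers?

Put C1 (27 m³) in container 1; 3 m³ remain.
Put C2 (11 m³) in container 2; 19 m³ remain.
Put C3 (13 m³) in container 2; 6 m³ remain.
Put C4 (2 m³) in container 1; 1 m³ remain.
Put C5 (24 m³) in container 3; 6 m³ remain.
Put C6 (23 m³) in container 4; 7 m³ remain.
Put C7 (22 m³) in container 5; 8 m³ remain.
Put C8 (3 m³) in container 2; 3 m³ remain.
Put C9 (25 m³) in container 6; 5 m³ remain.
Put C10 (2 m³) in container 2; 1 m³ remain.
6 containers × 30 m³ = 180 m³; used 152 m³; unused 28 m³.

28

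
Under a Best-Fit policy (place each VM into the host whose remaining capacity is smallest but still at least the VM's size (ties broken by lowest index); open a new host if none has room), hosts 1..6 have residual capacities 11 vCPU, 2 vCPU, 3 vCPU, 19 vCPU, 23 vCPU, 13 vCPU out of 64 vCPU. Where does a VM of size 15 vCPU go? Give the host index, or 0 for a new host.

4

Hosts with room: host 4 (19 vCPU), host 5 (23 vCPU).
Tightest fit is host 4 with 19 vCPU free.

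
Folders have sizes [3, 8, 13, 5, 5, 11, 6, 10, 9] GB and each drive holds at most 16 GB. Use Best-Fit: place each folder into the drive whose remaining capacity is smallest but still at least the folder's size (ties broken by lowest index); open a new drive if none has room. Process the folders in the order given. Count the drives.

drive 1: place 3 GB, 13 GB left
drive 1: place 8 GB, 5 GB left
drive 2: place 13 GB, 3 GB left
drive 1: place 5 GB, 0 GB left
drive 3: place 5 GB, 11 GB left
drive 3: place 11 GB, 0 GB left
drive 4: place 6 GB, 10 GB left
drive 4: place 10 GB, 0 GB left
drive 5: place 9 GB, 7 GB left
Final drives: [3,8,5] [13] [5,11] [6,10] [9].

5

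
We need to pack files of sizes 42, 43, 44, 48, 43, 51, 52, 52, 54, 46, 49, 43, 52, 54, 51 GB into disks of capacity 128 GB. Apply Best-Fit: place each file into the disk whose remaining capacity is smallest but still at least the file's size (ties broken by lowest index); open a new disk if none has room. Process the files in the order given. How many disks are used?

Put 42 GB in disk 1; 86 GB remain.
Put 43 GB in disk 1; 43 GB remain.
Put 44 GB in disk 2; 84 GB remain.
Put 48 GB in disk 2; 36 GB remain.
Put 43 GB in disk 1; 0 GB remain.
Put 51 GB in disk 3; 77 GB remain.
Put 52 GB in disk 3; 25 GB remain.
Put 52 GB in disk 4; 76 GB remain.
Put 54 GB in disk 4; 22 GB remain.
Put 46 GB in disk 5; 82 GB remain.
Put 49 GB in disk 5; 33 GB remain.
Put 43 GB in disk 6; 85 GB remain.
Put 52 GB in disk 6; 33 GB remain.
Put 54 GB in disk 7; 74 GB remain.
Put 51 GB in disk 7; 23 GB remain.

7 disks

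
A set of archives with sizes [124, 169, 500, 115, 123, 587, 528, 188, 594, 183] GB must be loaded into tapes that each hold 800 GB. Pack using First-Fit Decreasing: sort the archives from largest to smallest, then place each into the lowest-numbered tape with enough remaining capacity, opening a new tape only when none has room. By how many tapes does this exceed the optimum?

First-Fit Decreasing: [594,188] [587,183] [528,169] [500,124,123] [115] → 5 tapes.
Total size 3111 GB; any packing needs at least ⌈3111/800⌉ = 4 tapes.
An optimal packing achieves that bound: [594,188] [587,183] [528,124,123] [500,169,115] → 4 tapes.
Excess: 5 − 4 = 1.

1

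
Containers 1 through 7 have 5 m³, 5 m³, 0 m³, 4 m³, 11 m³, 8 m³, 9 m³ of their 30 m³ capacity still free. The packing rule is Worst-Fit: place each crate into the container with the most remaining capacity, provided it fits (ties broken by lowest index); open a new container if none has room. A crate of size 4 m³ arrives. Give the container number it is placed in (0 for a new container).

5

Containers with room: container 1 (5 m³), container 2 (5 m³), container 4 (4 m³), container 5 (11 m³), container 6 (8 m³), container 7 (9 m³).
Most room is container 5 with 11 m³ free.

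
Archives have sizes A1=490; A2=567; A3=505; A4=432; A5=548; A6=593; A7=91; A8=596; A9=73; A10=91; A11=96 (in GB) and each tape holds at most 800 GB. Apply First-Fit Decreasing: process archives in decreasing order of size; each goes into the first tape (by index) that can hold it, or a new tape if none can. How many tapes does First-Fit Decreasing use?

Sorted descending: 596, 593, 567, 548, 505, 490, 432, 96, 91, 91, 73.
Put 596 GB in tape 1; 204 GB remain.
Put 593 GB in tape 2; 207 GB remain.
Put 567 GB in tape 3; 233 GB remain.
Put 548 GB in tape 4; 252 GB remain.
Put 505 GB in tape 5; 295 GB remain.
Put 490 GB in tape 6; 310 GB remain.
Put 432 GB in tape 7; 368 GB remain.
Put 96 GB in tape 1; 108 GB remain.
Put 91 GB in tape 1; 17 GB remain.
Put 91 GB in tape 2; 116 GB remain.
Put 73 GB in tape 2; 43 GB remain.

7 tapes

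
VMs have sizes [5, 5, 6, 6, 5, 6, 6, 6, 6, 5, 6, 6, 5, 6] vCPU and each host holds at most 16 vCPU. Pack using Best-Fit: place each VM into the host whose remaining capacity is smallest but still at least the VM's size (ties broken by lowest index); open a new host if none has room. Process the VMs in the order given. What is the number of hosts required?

6

Put 5 vCPU in host 1; 11 vCPU remain.
Put 5 vCPU in host 1; 6 vCPU remain.
Put 6 vCPU in host 1; 0 vCPU remain.
Put 6 vCPU in host 2; 10 vCPU remain.
Put 5 vCPU in host 2; 5 vCPU remain.
Put 6 vCPU in host 3; 10 vCPU remain.
Put 6 vCPU in host 3; 4 vCPU remain.
Put 6 vCPU in host 4; 10 vCPU remain.
Put 6 vCPU in host 4; 4 vCPU remain.
Put 5 vCPU in host 2; 0 vCPU remain.
Put 6 vCPU in host 5; 10 vCPU remain.
Put 6 vCPU in host 5; 4 vCPU remain.
Put 5 vCPU in host 6; 11 vCPU remain.
Put 6 vCPU in host 6; 5 vCPU remain.
Final hosts: [5,5,6] [6,5,5] [6,6] [6,6] [6,6] [5,6].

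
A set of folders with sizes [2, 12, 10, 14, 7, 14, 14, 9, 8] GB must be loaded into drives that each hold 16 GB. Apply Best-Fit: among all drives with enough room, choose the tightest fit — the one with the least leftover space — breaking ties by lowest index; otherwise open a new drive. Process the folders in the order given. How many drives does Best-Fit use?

Put 2 GB in drive 1; 14 GB remain.
Put 12 GB in drive 1; 2 GB remain.
Put 10 GB in drive 2; 6 GB remain.
Put 14 GB in drive 3; 2 GB remain.
Put 7 GB in drive 4; 9 GB remain.
Put 14 GB in drive 5; 2 GB remain.
Put 14 GB in drive 6; 2 GB remain.
Put 9 GB in drive 4; 0 GB remain.
Put 8 GB in drive 7; 8 GB remain.

7 drives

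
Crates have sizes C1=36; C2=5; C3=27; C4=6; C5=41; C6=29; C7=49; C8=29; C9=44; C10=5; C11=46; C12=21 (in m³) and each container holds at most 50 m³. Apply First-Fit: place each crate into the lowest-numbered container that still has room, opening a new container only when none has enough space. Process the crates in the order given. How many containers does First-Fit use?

8

Put C1 (36 m³) in container 1; 14 m³ remain.
Put C2 (5 m³) in container 1; 9 m³ remain.
Put C3 (27 m³) in container 2; 23 m³ remain.
Put C4 (6 m³) in container 1; 3 m³ remain.
Put C5 (41 m³) in container 3; 9 m³ remain.
Put C6 (29 m³) in container 4; 21 m³ remain.
Put C7 (49 m³) in container 5; 1 m³ remain.
Put C8 (29 m³) in container 6; 21 m³ remain.
Put C9 (44 m³) in container 7; 6 m³ remain.
Put C10 (5 m³) in container 2; 18 m³ remain.
Put C11 (46 m³) in container 8; 4 m³ remain.
Put C12 (21 m³) in container 4; 0 m³ remain.
Final containers: [36,5,6] [27,5] [41] [29,21] [49] [29] [44] [46].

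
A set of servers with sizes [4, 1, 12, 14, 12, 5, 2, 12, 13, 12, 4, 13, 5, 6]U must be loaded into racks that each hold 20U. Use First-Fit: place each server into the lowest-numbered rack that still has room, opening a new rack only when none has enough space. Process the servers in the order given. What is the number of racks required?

rack 1: place 4U, 16U left
rack 1: place 1U, 15U left
rack 1: place 12U, 3U left
rack 2: place 14U, 6U left
rack 3: place 12U, 8U left
rack 2: place 5U, 1U left
rack 1: place 2U, 1U left
rack 4: place 12U, 8U left
rack 5: place 13U, 7U left
rack 6: place 12U, 8U left
rack 3: place 4U, 4U left
rack 7: place 13U, 7U left
rack 4: place 5U, 3U left
rack 5: place 6U, 1U left
Final racks: [4,1,12,2] [14,5] [12,4] [12,5] [13,6] [12] [13].

7 racks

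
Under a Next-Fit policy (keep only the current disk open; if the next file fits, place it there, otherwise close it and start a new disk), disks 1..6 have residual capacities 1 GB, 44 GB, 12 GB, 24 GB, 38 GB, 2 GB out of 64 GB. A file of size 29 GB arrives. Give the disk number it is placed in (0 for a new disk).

0

Next-Fit only looks at disk 6, which has 2 GB free.
29 GB does not fit, so a new disk is opened.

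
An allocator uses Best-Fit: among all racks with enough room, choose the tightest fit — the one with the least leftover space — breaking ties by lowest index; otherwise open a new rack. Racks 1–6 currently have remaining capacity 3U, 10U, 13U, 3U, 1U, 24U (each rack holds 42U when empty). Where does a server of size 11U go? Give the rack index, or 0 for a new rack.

Racks with room: rack 3 (13U), rack 6 (24U).
Tightest fit is rack 3 with 13U free.

3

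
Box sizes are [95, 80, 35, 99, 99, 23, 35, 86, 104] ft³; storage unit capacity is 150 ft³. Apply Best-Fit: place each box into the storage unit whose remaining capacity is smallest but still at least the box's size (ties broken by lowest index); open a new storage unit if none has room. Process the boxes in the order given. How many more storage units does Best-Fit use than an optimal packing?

Best-Fit: [95,35] [80] [99,23] [99,35] [86] [104] → 6 storage units.
6 boxes exceed 75 ft³ (half the capacity), and no two of those can share a storage unit, so at least 6 storage units are needed.
So 6 is already optimal.

0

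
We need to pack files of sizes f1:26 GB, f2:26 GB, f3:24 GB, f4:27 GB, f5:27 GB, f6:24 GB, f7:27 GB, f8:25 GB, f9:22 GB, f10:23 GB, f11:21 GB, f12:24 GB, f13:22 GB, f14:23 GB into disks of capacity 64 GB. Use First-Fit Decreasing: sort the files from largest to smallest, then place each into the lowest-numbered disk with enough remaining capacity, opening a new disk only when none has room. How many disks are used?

Sorted descending: 27, 27, 27, 26, 26, 25, 24, 24, 24, 23, 23, 22, 22, 21.
disk 1: place 27 GB, 37 GB left
disk 1: place 27 GB, 10 GB left
disk 2: place 27 GB, 37 GB left
disk 2: place 26 GB, 11 GB left
disk 3: place 26 GB, 38 GB left
disk 3: place 25 GB, 13 GB left
disk 4: place 24 GB, 40 GB left
disk 4: place 24 GB, 16 GB left
disk 5: place 24 GB, 40 GB left
disk 5: place 23 GB, 17 GB left
disk 6: place 23 GB, 41 GB left
disk 6: place 22 GB, 19 GB left
disk 7: place 22 GB, 42 GB left
disk 7: place 21 GB, 21 GB left
Final disks: [27,27] [27,26] [26,25] [24,24] [24,23] [23,22] [22,21].

7 disks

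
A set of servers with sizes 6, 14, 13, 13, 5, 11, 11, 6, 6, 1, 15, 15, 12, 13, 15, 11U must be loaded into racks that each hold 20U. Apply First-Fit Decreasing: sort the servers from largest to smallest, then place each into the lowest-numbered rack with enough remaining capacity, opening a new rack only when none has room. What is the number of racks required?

Sorted descending: 15, 15, 15, 14, 13, 13, 13, 12, 11, 11, 11, 6, 6, 6, 5, 1.
rack 1: place 15U, 5U left
rack 2: place 15U, 5U left
rack 3: place 15U, 5U left
rack 4: place 14U, 6U left
rack 5: place 13U, 7U left
rack 6: place 13U, 7U left
rack 7: place 13U, 7U left
rack 8: place 12U, 8U left
rack 9: place 11U, 9U left
rack 10: place 11U, 9U left
rack 11: place 11U, 9U left
rack 4: place 6U, 0U left
rack 5: place 6U, 1U left
rack 6: place 6U, 1U left
rack 1: place 5U, 0U left
rack 2: place 1U, 4U left
Final racks: [15,5] [15,1] [15] [14,6] [13,6] [13,6] [13] [12] [11] [11] [11].

11 racks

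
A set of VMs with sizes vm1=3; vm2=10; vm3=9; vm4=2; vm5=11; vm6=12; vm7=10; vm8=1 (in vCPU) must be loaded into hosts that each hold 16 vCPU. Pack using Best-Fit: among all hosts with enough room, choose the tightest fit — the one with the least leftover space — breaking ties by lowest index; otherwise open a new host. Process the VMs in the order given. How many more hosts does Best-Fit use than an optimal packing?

0

Best-Fit: [3,10,2,1] [9] [11] [12] [10] → 5 hosts.
5 VMs exceed 8 vCPU (half the capacity), and no two of those can share a host, so at least 5 hosts are needed.
So 5 is already optimal.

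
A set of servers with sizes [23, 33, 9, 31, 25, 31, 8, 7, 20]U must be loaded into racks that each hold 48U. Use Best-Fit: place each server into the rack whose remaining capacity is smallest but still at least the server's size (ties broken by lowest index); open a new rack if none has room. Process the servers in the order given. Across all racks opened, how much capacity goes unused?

Put 23U in rack 1; 25U remain.
Put 33U in rack 2; 15U remain.
Put 9U in rack 2; 6U remain.
Put 31U in rack 3; 17U remain.
Put 25U in rack 1; 0U remain.
Put 31U in rack 4; 17U remain.
Put 8U in rack 3; 9U remain.
Put 7U in rack 3; 2U remain.
Put 20U in rack 5; 28U remain.
5 racks × 48U = 240U; used 187U; unused 53U.

53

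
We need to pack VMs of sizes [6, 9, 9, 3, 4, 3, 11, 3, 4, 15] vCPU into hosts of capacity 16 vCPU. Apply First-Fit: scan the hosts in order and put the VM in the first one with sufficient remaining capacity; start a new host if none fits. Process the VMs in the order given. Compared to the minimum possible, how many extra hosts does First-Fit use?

0

First-Fit: [6,9] [9,3,4] [3,11] [3,4] [15] → 5 hosts.
Total size 67 vCPU; any packing needs at least ⌈67/16⌉ = 5 hosts.
So 5 is already optimal.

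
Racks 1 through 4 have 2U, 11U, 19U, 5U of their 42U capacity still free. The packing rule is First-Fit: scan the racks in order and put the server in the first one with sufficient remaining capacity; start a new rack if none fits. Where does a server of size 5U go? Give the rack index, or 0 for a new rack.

2

Racks with room: rack 2 (11U), rack 3 (19U), rack 4 (5U).
The first with room is rack 2.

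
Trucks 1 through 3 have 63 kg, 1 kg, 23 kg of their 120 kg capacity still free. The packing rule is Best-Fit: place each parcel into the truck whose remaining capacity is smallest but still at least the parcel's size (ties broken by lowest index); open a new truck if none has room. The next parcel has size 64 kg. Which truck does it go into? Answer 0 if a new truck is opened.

0

No truck has ≥ 64 kg free, so a new truck is opened.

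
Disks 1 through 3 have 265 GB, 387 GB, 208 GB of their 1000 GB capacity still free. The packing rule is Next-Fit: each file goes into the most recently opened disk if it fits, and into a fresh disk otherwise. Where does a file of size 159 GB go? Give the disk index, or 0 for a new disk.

Next-Fit only looks at disk 3, which has 208 GB free.
159 GB fits there.

3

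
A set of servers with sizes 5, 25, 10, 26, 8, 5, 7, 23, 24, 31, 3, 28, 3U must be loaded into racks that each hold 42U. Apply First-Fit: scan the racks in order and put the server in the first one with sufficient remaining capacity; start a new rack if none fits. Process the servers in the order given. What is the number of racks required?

6 racks

5U → rack 1 (remaining 37U)
25U → rack 1 (remaining 12U)
10U → rack 1 (remaining 2U)
26U → rack 2 (remaining 16U)
8U → rack 2 (remaining 8U)
5U → rack 2 (remaining 3U)
7U → rack 3 (remaining 35U)
23U → rack 3 (remaining 12U)
24U → rack 4 (remaining 18U)
31U → rack 5 (remaining 11U)
3U → rack 2 (remaining 0U)
28U → rack 6 (remaining 14U)
3U → rack 3 (remaining 9U)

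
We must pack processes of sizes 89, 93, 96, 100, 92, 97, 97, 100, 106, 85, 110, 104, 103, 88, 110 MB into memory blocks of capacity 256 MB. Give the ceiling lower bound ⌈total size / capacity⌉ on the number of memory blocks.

6

Total size = 89 + 93 + 96 + 100 + 92 + 97 + 97 + 100 + 106 + 85 + 110 + 104 + 103 + 88 + 110 = 1470 MB.
⌈1470 / 256⌉ = 6.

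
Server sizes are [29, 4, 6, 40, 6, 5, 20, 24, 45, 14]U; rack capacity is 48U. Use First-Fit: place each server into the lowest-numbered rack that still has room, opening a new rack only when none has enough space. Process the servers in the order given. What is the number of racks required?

5 racks

Put 29U in rack 1; 19U remain.
Put 4U in rack 1; 15U remain.
Put 6U in rack 1; 9U remain.
Put 40U in rack 2; 8U remain.
Put 6U in rack 1; 3U remain.
Put 5U in rack 2; 3U remain.
Put 20U in rack 3; 28U remain.
Put 24U in rack 3; 4U remain.
Put 45U in rack 4; 3U remain.
Put 14U in rack 5; 34U remain.
Final racks: [29,4,6,6] [40,5] [20,24] [45] [14].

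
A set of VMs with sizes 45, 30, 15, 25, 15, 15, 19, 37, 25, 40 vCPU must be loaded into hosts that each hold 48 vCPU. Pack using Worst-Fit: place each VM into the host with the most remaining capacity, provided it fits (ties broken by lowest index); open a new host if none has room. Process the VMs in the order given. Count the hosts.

Put 45 vCPU in host 1; 3 vCPU remain.
Put 30 vCPU in host 2; 18 vCPU remain.
Put 15 vCPU in host 2; 3 vCPU remain.
Put 25 vCPU in host 3; 23 vCPU remain.
Put 15 vCPU in host 3; 8 vCPU remain.
Put 15 vCPU in host 4; 33 vCPU remain.
Put 19 vCPU in host 4; 14 vCPU remain.
Put 37 vCPU in host 5; 11 vCPU remain.
Put 25 vCPU in host 6; 23 vCPU remain.
Put 40 vCPU in host 7; 8 vCPU remain.

7 hosts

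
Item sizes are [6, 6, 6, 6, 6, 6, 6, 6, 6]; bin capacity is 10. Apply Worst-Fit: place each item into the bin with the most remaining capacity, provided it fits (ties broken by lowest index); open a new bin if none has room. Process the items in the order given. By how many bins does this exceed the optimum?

Worst-Fit: [6] [6] [6] [6] [6] [6] [6] [6] [6] → 9 bins.
9 items exceed 5 (half the capacity), and no two of those can share a bin, so at least 9 bins are needed.
So 9 is already optimal.

0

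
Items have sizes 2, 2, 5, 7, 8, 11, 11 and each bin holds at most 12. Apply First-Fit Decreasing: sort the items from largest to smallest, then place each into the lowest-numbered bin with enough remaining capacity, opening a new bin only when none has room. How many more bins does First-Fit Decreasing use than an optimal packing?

First-Fit Decreasing: [11] [11] [8,2,2] [7,5] → 4 bins.
Total size 46; any packing needs at least ⌈46/12⌉ = 4 bins.
So 4 is already optimal.

0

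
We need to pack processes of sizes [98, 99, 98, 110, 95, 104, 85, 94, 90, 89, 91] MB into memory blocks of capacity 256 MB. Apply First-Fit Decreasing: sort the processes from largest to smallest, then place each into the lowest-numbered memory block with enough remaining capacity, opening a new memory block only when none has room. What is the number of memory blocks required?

6 memory blocks

Sorted descending: 110, 104, 99, 98, 98, 95, 94, 91, 90, 89, 85.
Put 110 MB in memory block 1; 146 MB remain.
Put 104 MB in memory block 1; 42 MB remain.
Put 99 MB in memory block 2; 157 MB remain.
Put 98 MB in memory block 2; 59 MB remain.
Put 98 MB in memory block 3; 158 MB remain.
Put 95 MB in memory block 3; 63 MB remain.
Put 94 MB in memory block 4; 162 MB remain.
Put 91 MB in memory block 4; 71 MB remain.
Put 90 MB in memory block 5; 166 MB remain.
Put 89 MB in memory block 5; 77 MB remain.
Put 85 MB in memory block 6; 171 MB remain.
Final memory blocks: [110,104] [99,98] [98,95] [94,91] [90,89] [85].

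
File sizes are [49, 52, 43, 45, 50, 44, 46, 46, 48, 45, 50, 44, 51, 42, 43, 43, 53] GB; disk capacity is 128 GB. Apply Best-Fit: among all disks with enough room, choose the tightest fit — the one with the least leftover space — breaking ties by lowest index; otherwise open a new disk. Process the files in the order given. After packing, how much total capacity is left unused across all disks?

358

disk 1: place 49 GB, 79 GB left
disk 1: place 52 GB, 27 GB left
disk 2: place 43 GB, 85 GB left
disk 2: place 45 GB, 40 GB left
disk 3: place 50 GB, 78 GB left
disk 3: place 44 GB, 34 GB left
disk 4: place 46 GB, 82 GB left
disk 4: place 46 GB, 36 GB left
disk 5: place 48 GB, 80 GB left
disk 5: place 45 GB, 35 GB left
disk 6: place 50 GB, 78 GB left
disk 6: place 44 GB, 34 GB left
disk 7: place 51 GB, 77 GB left
disk 7: place 42 GB, 35 GB left
disk 8: place 43 GB, 85 GB left
disk 8: place 43 GB, 42 GB left
disk 9: place 53 GB, 75 GB left
9 disks × 128 GB = 1152 GB; used 794 GB; unused 358 GB.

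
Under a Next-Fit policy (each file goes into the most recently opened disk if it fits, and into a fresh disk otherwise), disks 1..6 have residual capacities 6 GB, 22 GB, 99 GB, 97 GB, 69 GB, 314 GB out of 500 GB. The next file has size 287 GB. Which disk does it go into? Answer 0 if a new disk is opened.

Next-Fit only looks at disk 6, which has 314 GB free.
287 GB fits there.

6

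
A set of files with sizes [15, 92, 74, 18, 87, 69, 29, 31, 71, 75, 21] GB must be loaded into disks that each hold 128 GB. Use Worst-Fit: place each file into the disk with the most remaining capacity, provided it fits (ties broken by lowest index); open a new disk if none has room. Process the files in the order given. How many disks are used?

15 GB → disk 1 (remaining 113 GB)
92 GB → disk 1 (remaining 21 GB)
74 GB → disk 2 (remaining 54 GB)
18 GB → disk 2 (remaining 36 GB)
87 GB → disk 3 (remaining 41 GB)
69 GB → disk 4 (remaining 59 GB)
29 GB → disk 4 (remaining 30 GB)
31 GB → disk 3 (remaining 10 GB)
71 GB → disk 5 (remaining 57 GB)
75 GB → disk 6 (remaining 53 GB)
21 GB → disk 5 (remaining 36 GB)

6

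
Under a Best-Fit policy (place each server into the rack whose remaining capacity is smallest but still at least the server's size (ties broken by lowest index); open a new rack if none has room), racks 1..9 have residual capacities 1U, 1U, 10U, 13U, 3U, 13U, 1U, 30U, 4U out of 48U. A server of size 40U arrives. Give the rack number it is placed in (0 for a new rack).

No rack has ≥ 40U free, so a new rack is opened.

0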